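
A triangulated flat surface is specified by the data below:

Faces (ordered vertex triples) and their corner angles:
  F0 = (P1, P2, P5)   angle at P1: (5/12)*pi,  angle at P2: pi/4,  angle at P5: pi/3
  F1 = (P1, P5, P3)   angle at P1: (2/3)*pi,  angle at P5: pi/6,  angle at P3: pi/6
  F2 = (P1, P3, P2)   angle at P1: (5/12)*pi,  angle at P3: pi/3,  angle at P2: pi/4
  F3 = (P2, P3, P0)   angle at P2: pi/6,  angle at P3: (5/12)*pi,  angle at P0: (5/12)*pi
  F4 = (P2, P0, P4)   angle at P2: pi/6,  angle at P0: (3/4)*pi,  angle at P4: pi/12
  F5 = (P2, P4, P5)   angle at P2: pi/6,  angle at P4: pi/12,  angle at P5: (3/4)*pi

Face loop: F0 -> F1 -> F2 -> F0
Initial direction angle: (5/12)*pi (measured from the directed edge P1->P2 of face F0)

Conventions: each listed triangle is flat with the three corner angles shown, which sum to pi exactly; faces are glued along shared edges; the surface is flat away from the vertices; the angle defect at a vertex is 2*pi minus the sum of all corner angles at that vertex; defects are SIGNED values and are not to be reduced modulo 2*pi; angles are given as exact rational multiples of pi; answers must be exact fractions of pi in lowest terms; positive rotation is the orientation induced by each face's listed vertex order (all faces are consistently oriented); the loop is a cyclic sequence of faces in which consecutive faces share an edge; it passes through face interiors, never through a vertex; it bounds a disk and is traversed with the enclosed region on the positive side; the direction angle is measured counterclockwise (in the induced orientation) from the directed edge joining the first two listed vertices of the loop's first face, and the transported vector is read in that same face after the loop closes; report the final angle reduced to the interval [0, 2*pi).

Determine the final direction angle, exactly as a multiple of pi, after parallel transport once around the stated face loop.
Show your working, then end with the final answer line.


enclosed vertex P1: corner angles sum to (3/2)*pi, defect = 2*pi - (3/2)*pi = pi/2
adding the enclosed defects to the starting angle (mod 2*pi, induced orientation) gives the holonomy
final angle = (5/12)*pi + pi/2 = (11/12)*pi (mod 2*pi)

Answer: final direction angle = (11/12)*pi


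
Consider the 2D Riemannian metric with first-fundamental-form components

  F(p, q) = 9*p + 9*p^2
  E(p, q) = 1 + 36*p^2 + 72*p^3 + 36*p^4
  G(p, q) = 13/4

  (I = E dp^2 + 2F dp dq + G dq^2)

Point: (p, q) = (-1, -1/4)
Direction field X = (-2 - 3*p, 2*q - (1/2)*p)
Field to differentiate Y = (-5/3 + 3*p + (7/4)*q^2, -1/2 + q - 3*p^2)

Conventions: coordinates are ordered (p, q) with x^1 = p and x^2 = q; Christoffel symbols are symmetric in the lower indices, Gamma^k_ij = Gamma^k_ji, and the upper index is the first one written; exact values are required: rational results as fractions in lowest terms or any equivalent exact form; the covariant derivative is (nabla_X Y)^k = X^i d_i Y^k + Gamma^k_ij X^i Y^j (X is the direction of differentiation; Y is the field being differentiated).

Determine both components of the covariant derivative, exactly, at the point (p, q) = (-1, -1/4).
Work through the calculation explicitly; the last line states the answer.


E = 1, F = 0, G = 13/4 at the point
E_p = 0, E_q = 0, F_p = -9, F_q = 0, G_p = 0, G_q = 0
EG - F^2 = 13/4;  g^inv = (4/13) * [[13/4, 0], [0, 1]]
first-kind symbols [ij,l] = (1/2)(d_i g_jl + d_j g_il - d_l g_ij): [pp,p] = E_p/2 = 0, [pp,q] = F_p - E_q/2 = -9, [pq,p] = E_q/2 = 0, [pq,q] = G_p/2 = 0, [qq,p] = F_q - G_p/2 = 0, [qq,q] = G_q/2 = 0
Gamma^p_ij = (G*[ij,p] - F*[ij,q])/(EG - F^2), Gamma^q_ij = (E*[ij,q] - F*[ij,p])/(EG - F^2)
Gamma_ppp = 0, Gamma_ppq = 0, Gamma_pqq = 0, Gamma_qpp = -36/13, Gamma_qpq = 0, Gamma_qqq = 0
X = (1, 0), Y = (-875/192, -15/4) at the point

Answer: (nabla_X Y)^p = 3, (nabla_X Y)^q = 3873/208


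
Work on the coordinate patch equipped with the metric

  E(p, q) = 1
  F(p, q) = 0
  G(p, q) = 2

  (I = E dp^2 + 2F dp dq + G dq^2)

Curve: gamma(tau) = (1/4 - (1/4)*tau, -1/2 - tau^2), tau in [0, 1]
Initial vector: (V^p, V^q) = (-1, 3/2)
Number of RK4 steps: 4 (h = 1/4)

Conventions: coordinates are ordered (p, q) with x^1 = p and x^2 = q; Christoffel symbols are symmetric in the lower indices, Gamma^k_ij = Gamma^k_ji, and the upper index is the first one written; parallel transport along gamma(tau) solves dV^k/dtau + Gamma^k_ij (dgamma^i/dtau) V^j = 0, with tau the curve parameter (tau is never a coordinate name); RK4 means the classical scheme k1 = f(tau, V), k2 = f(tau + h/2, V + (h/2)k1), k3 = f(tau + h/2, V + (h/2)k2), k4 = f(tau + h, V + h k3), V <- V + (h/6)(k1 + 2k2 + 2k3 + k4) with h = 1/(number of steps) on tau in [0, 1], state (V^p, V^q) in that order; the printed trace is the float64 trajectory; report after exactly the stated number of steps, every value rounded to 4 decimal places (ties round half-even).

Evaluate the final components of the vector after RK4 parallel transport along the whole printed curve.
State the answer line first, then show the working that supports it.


Answer: V^p = -1.0000, V^q = 1.5000

gamma'(tau) = (-1/4, -2*tau); f(tau, V)^k = -Gamma^k_ij(gamma(tau)) gamma'^i(tau) V^j; h = 1/4; intermediate values shown to 6 dp
curve data and Christoffel symbols at the stage parameters:
  tau = 0.000000: gamma = (0.250000, -0.500000), gamma' = (-0.250000, 0.000000); Gamma_ppp = 0.000000, Gamma_ppq = 0.000000, Gamma_pqq = 0.000000, Gamma_qpp = 0.000000, Gamma_qpq = 0.000000, Gamma_qqq = 0.000000
  tau = 0.125000: gamma = (0.218750, -0.515625), gamma' = (-0.250000, -0.250000); Gamma_ppp = 0.000000, Gamma_ppq = 0.000000, Gamma_pqq = 0.000000, Gamma_qpp = 0.000000, Gamma_qpq = 0.000000, Gamma_qqq = 0.000000
  tau = 0.250000: gamma = (0.187500, -0.562500), gamma' = (-0.250000, -0.500000); Gamma_ppp = 0.000000, Gamma_ppq = 0.000000, Gamma_pqq = 0.000000, Gamma_qpp = 0.000000, Gamma_qpq = 0.000000, Gamma_qqq = 0.000000
  tau = 0.375000: gamma = (0.156250, -0.640625), gamma' = (-0.250000, -0.750000); Gamma_ppp = 0.000000, Gamma_ppq = 0.000000, Gamma_pqq = 0.000000, Gamma_qpp = 0.000000, Gamma_qpq = 0.000000, Gamma_qqq = 0.000000
  tau = 0.500000: gamma = (0.125000, -0.750000), gamma' = (-0.250000, -1.000000); Gamma_ppp = 0.000000, Gamma_ppq = 0.000000, Gamma_pqq = 0.000000, Gamma_qpp = 0.000000, Gamma_qpq = 0.000000, Gamma_qqq = 0.000000
  tau = 0.625000: gamma = (0.093750, -0.890625), gamma' = (-0.250000, -1.250000); Gamma_ppp = 0.000000, Gamma_ppq = 0.000000, Gamma_pqq = 0.000000, Gamma_qpp = 0.000000, Gamma_qpq = 0.000000, Gamma_qqq = 0.000000
  tau = 0.750000: gamma = (0.062500, -1.062500), gamma' = (-0.250000, -1.500000); Gamma_ppp = 0.000000, Gamma_ppq = 0.000000, Gamma_pqq = 0.000000, Gamma_qpp = 0.000000, Gamma_qpq = 0.000000, Gamma_qqq = 0.000000
  tau = 0.875000: gamma = (0.031250, -1.265625), gamma' = (-0.250000, -1.750000); Gamma_ppp = 0.000000, Gamma_ppq = 0.000000, Gamma_pqq = 0.000000, Gamma_qpp = 0.000000, Gamma_qpq = 0.000000, Gamma_qqq = 0.000000
  tau = 1.000000: gamma = (0.000000, -1.500000), gamma' = (-0.250000, -2.000000); Gamma_ppp = 0.000000, Gamma_ppq = 0.000000, Gamma_pqq = 0.000000, Gamma_qpp = 0.000000, Gamma_qpq = 0.000000, Gamma_qqq = 0.000000
step 0: V^p = -1.0000, V^q = 1.5000
step 1: k1 = (0.000000, 0.000000), k2 = (0.000000, 0.000000), k3 = (0.000000, 0.000000), k4 = (0.000000, 0.000000); V <- V + (h/6)(k1 + 2k2 + 2k3 + k4): V^p = -1.0000, V^q = 1.5000
step 2: k1 = (0.000000, 0.000000), k2 = (0.000000, 0.000000), k3 = (0.000000, 0.000000), k4 = (0.000000, 0.000000); V <- V + (h/6)(k1 + 2k2 + 2k3 + k4): V^p = -1.0000, V^q = 1.5000
step 3: k1 = (0.000000, 0.000000), k2 = (0.000000, 0.000000), k3 = (0.000000, 0.000000), k4 = (0.000000, 0.000000); V <- V + (h/6)(k1 + 2k2 + 2k3 + k4): V^p = -1.0000, V^q = 1.5000
step 4: k1 = (0.000000, 0.000000), k2 = (0.000000, 0.000000), k3 = (0.000000, 0.000000), k4 = (0.000000, 0.000000); V <- V + (h/6)(k1 + 2k2 + 2k3 + k4): V^p = -1.0000, V^q = 1.5000


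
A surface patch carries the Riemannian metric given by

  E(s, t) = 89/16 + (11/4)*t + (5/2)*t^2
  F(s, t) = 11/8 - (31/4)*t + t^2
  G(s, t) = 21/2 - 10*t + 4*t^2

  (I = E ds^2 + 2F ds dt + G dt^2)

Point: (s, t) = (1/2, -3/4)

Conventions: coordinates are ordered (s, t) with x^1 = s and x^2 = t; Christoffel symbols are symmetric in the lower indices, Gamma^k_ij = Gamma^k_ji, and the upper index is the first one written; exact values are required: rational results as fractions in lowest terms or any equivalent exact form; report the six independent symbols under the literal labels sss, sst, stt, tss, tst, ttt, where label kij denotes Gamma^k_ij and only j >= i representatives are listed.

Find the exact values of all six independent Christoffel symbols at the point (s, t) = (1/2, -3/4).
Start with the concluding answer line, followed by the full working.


Answer: Gamma_sss = -496/5029, Gamma_sst = -1296/5029, Gamma_stt = -16040/5029, Gamma_tss = 314/5029, Gamma_tst = 496/5029, Gamma_ttt = 4152/5029

E = 157/32, F = 31/4, G = 81/4 at the point
E_s = 0, E_t = -1, F_s = 0, F_t = -37/4, G_s = 0, G_t = -16
EG - F^2 = 5029/128;  g^inv = (128/5029) * [[81/4, -31/4], [-31/4, 157/32]]
first-kind symbols [ij,l] = (1/2)(d_i g_jl + d_j g_il - d_l g_ij): [ss,s] = E_s/2 = 0, [ss,t] = F_s - E_t/2 = 1/2, [st,s] = E_t/2 = -1/2, [st,t] = G_s/2 = 0, [tt,s] = F_t - G_s/2 = -37/4, [tt,t] = G_t/2 = -8
Gamma^s_ij = (G*[ij,s] - F*[ij,t])/(EG - F^2), Gamma^t_ij = (E*[ij,t] - F*[ij,s])/(EG - F^2)


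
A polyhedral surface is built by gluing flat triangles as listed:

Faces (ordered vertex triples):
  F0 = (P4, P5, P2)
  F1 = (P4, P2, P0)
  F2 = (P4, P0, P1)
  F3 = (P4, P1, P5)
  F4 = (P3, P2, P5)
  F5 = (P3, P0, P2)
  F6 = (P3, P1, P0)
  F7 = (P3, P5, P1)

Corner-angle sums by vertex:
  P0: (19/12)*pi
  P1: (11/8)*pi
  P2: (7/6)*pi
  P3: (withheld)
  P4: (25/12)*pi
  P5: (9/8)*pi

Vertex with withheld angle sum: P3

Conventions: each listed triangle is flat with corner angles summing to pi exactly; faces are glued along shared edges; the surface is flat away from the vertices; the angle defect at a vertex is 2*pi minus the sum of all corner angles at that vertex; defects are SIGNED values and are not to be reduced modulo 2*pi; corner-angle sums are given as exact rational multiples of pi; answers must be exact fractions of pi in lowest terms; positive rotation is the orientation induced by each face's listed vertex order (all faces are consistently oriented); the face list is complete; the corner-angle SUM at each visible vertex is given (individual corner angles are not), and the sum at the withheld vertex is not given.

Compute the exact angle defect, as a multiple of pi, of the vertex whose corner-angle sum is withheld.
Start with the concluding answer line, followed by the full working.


Answer: defect(P3) = (4/3)*pi

V = 6, E = 12, F = 8; chi = V - E + F = 2
Gauss-Bonnet: total defect = 2*pi*chi = 4*pi; visible defects sum to (8/3)*pi


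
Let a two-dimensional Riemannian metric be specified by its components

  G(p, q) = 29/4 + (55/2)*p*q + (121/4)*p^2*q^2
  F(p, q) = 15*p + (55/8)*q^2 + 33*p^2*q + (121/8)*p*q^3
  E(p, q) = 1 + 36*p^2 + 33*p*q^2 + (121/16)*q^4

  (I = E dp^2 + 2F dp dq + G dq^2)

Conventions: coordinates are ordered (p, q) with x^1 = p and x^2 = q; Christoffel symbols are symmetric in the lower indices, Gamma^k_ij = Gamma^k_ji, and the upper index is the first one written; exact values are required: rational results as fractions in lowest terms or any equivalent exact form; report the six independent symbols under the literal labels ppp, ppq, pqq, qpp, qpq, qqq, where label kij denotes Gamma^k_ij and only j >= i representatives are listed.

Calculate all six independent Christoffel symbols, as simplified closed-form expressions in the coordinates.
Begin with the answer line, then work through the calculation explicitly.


Answer: Gamma_ppp = (576*p + 264*q^2)/(484*p^2*q^2 + 576*p^2 + 528*p*q^2 + 440*p*q + 121*q^4 + 116), Gamma_ppq = (528*p*q + 242*q^3)/(484*p^2*q^2 + 576*p^2 + 528*p*q^2 + 440*p*q + 121*q^4 + 116), Gamma_pqq = (528*p^2 + 242*p*q^2)/(484*p^2*q^2 + 576*p^2 + 528*p*q^2 + 440*p*q + 121*q^4 + 116), Gamma_qpp = (528*p*q + 240)/(484*p^2*q^2 + 576*p^2 + 528*p*q^2 + 440*p*q + 121*q^4 + 116), Gamma_qpq = (484*p*q^2 + 220*q)/(484*p^2*q^2 + 576*p^2 + 528*p*q^2 + 440*p*q + 121*q^4 + 116), Gamma_qqq = (484*p^2*q + 220*p)/(484*p^2*q^2 + 576*p^2 + 528*p*q^2 + 440*p*q + 121*q^4 + 116)

E = 1 + 36*p^2 + 33*p*q^2 + (121/16)*q^4; F = 15*p + (55/8)*q^2 + 33*p^2*q + (121/8)*p*q^3; G = 29/4 + (55/2)*p*q + (121/4)*p^2*q^2
Gamma^k_ij = (1/2) g^{kl} (d_i g_jl + d_j g_il - d_l g_ij), with g^inv = (1/(EG-F^2)) [[G, -F], [-F, E]]
first partials: E_p = 72*p + 33*q^2, E_q = 66*p*q + (121/4)*q^3, F_p = 15 + 66*p*q + (121/8)*q^3, F_q = (55/4)*q + 33*p^2 + (363/8)*p*q^2, G_p = (55/2)*q + (121/2)*p*q^2, G_q = (55/2)*p + (121/2)*p^2*q
D = EG - F^2 = 29/4 + (55/2)*p*q + 36*p^2 + 33*p*q^2 + (121/16)*q^4 + (121/4)*p^2*q^2
expanded: Gamma^p_pp = (G E_p - 2F F_p + F E_q)/(2D), Gamma^p_pq = (G E_q - F G_p)/(2D), Gamma^p_qq = (2G F_q - G G_p - F G_q)/(2D), Gamma^q_pp = (2E F_p - E E_q - F E_p)/(2D), Gamma^q_pq = (E G_p - F E_q)/(2D), Gamma^q_qq = (E G_q - 2F F_q + F G_p)/(2D); substitute and cancel common factors


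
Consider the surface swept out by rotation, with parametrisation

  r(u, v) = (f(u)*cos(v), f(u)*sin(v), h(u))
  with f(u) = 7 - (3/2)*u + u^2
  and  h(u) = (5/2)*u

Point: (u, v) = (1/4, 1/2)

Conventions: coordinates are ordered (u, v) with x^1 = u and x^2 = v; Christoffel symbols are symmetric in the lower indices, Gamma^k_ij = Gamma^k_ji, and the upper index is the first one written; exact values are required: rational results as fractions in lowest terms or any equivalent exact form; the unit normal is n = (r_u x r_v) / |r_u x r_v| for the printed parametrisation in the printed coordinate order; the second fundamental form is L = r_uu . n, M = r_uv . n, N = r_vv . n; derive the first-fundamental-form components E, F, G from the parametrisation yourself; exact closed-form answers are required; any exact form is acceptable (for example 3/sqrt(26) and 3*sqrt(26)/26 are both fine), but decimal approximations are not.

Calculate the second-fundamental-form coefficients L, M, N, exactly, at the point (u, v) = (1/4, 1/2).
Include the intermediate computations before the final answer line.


f = 107/16, f' = -1, f'' = 2, h' = 5/2, h'' = 0
E = 29/4, F = 0, G = 11449/256; answer radicand W^2 = 29/4
unnormalised second-form numerators: l = -5, m = 0, n = 535/32; L = l/sqrt(29/4), and similarly M = m/sqrt(W^2), N = n/sqrt(W^2)

Answer: L = -10*sqrt(29)/29, M = 0, N = 535*sqrt(29)/464


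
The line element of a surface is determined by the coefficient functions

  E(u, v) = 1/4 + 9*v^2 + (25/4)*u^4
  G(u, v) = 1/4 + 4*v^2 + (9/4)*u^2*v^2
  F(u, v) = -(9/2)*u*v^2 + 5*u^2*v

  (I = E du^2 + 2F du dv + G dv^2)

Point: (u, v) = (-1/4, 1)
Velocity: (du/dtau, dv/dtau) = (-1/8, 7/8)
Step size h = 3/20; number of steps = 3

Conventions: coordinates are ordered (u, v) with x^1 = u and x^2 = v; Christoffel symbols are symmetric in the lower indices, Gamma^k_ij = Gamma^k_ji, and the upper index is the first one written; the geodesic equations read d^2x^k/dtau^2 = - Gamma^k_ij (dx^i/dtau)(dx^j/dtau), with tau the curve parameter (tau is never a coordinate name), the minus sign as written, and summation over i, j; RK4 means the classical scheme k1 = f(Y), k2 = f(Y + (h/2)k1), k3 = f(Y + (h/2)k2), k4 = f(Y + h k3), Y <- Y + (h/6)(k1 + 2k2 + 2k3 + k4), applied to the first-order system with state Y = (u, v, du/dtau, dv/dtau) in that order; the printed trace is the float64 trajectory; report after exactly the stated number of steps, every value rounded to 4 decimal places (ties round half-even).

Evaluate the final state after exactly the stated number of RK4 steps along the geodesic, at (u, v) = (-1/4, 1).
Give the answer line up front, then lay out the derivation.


Answer: u = -0.3017, v = 1.3398, du/dtau = -0.1080, dv/dtau = 0.6639

f(Y) = (du/dtau, dv/dtau, -Gamma^u_ij Y'^i Y'^j, -Gamma^v_ij Y'^i Y'^j) with the Gammas evaluated at the stage position; h = 0.150000; intermediate values shown to 6 dp
step 0: u = -0.2500, v = 1.0000, du/dtau = -0.1250, dv/dtau = 0.8750
step 1:
  k1: at (u, v) = (-0.250000, 1.000000), (du/dtau, dv/dtau) = (-0.125000, 0.875000); Gamma_uuu = 0.572836, Gamma_uuv = 1.043208, Gamma_uvv = 0.200976, Gamma_vuu = -3.831676, Gamma_vuv = -0.469662, Gamma_vvv = 0.877260; k1 = (-0.125000, 0.875000, 0.065379, -0.714521)
  k2: at (u, v) = (-0.259375, 1.065625), (du/dtau, dv/dtau) = (-0.120097, 0.821411); Gamma_uuu = 0.574787, Gamma_uuv = 0.988748, Gamma_uvv = 0.200065, Gamma_vuu = -3.713140, Gamma_vuv = -0.468888, Gamma_vvv = 0.823293; k2 = (-0.120097, 0.821411, 0.051800, -0.594444)
  k3: at (u, v) = (-0.259007, 1.061606), (du/dtau, dv/dtau) = (-0.121115, 0.830417); Gamma_uuu = 0.575278, Gamma_uuv = 0.992031, Gamma_uvv = 0.200284, Gamma_vuu = -3.720701, Gamma_vuv = -0.469371, Gamma_vvv = 0.826328; k3 = (-0.121115, 0.830417, 0.052996, -0.609665)
  k4: at (u, v) = (-0.268167, 1.124563), (du/dtau, dv/dtau) = (-0.117051, 0.783550); Gamma_uuu = 0.578035, Gamma_uuv = 0.945407, Gamma_uvv = 0.200031, Gamma_vuu = -3.617422, Gamma_vuv = -0.469443, Gamma_vvv = 0.778870; k4 = (-0.117051, 0.783550, 0.042687, -0.514736)
  Y <- Y + (h/6)(k1 + 2k2 + 2k3 + k4): u = -0.2681, v = 1.1241, du/dtau = -0.1171, dv/dtau = 0.7841
step 2:
  k1: at (u, v) = (-0.268112, 1.124055), (du/dtau, dv/dtau) = (-0.117059, 0.784063); Gamma_uuu = 0.578065, Gamma_uuv = 0.945774, Gamma_uvv = 0.200047, Gamma_vuu = -3.618271, Gamma_vuv = -0.469480, Gamma_vvv = 0.779225; k1 = (-0.117059, 0.784063, 0.042708, -0.515631)
  k2: at (u, v) = (-0.276891, 1.182860), (du/dtau, dv/dtau) = (-0.113855, 0.745391); Gamma_uuu = 0.581631, Gamma_uuv = 0.906823, Gamma_uvv = 0.200373, Gamma_vuu = -3.530707, Gamma_vuv = -0.470401, Gamma_vvv = 0.738389; k2 = (-0.113855, 0.745391, 0.035050, -0.444329)
  k3: at (u, v) = (-0.276651, 1.179959), (du/dtau, dv/dtau) = (-0.114430, 0.750738); Gamma_uuu = 0.582002, Gamma_uuv = 0.908780, Gamma_uvv = 0.200510, Gamma_vuu = -3.535409, Gamma_vuv = -0.470743, Gamma_vvv = 0.740215; k3 = (-0.114430, 0.750738, 0.035511, -0.451778)
  k4: at (u, v) = (-0.285276, 1.236666), (du/dtau, dv/dtau) = (-0.111732, 0.716296); Gamma_uuu = 0.586145, Gamma_uuv = 0.874732, Gamma_uvv = 0.201229, Gamma_vuu = -3.457840, Gamma_vuv = -0.472239, Gamma_vvv = 0.703549; k4 = (-0.111732, 0.716296, 0.029451, -0.393399)
  Y <- Y + (h/6)(k1 + 2k2 + 2k3 + k4): u = -0.2852, v = 1.2364, du/dtau = -0.1117, dv/dtau = 0.7165
step 3:
  k1: at (u, v) = (-0.285246, 1.236371), (du/dtau, dv/dtau) = (-0.111727, 0.716532); Gamma_uuu = 0.586164, Gamma_uuv = 0.874910, Gamma_uvv = 0.201237, Gamma_vuu = -3.458268, Gamma_vuv = -0.472259, Gamma_vvv = 0.703725; k1 = (-0.111727, 0.716532, 0.029447, -0.393750)
  k2: at (u, v) = (-0.293625, 1.290110), (du/dtau, dv/dtau) = (-0.109518, 0.687001); Gamma_uuu = 0.590884, Gamma_uuv = 0.845639, Gamma_uvv = 0.202312, Gamma_vuu = -3.390803, Gamma_vuv = -0.474329, Gamma_vvv = 0.671231; k2 = (-0.109518, 0.687001, 0.024678, -0.347507)
  k3: at (u, v) = (-0.293460, 1.287896), (du/dtau, dv/dtau) = (-0.109876, 0.690469); Gamma_uuu = 0.591182, Gamma_uuv = 0.846914, Gamma_uvv = 0.202407, Gamma_vuu = -3.393976, Gamma_vuv = -0.474589, Gamma_vvv = 0.672422; k3 = (-0.109876, 0.690469, 0.024869, -0.351611)
  k4: at (u, v) = (-0.301727, 1.339941), (du/dtau, dv/dtau) = (-0.107996, 0.663790); Gamma_uuu = 0.596334, Gamma_uuv = 0.820949, Gamma_uvv = 0.203744, Gamma_vuu = -3.333451, Gamma_vuv = -0.477071, Gamma_vvv = 0.642765; k4 = (-0.107996, 0.663790, 0.020974, -0.312735)
  Y <- Y + (h/6)(k1 + 2k2 + 2k3 + k4): u = -0.3017, v = 1.3398, du/dtau = -0.1080, dv/dtau = 0.6639


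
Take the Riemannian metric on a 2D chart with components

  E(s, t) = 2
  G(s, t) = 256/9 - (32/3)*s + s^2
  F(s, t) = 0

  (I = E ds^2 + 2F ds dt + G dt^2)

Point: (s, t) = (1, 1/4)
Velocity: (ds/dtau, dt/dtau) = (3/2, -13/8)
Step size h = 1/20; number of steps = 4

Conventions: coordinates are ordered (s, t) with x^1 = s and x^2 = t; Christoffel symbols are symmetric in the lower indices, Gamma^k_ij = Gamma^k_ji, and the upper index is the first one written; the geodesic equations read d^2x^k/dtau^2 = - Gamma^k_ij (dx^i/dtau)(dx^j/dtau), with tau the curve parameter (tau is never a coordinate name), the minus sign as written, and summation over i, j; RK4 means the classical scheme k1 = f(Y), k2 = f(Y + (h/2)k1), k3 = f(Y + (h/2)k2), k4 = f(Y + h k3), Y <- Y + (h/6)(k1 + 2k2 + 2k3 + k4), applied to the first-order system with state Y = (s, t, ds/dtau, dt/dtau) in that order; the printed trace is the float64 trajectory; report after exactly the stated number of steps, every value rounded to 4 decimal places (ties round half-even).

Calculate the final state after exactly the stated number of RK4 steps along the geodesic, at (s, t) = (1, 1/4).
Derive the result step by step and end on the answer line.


f(Y) = (ds/dtau, dt/dtau, -Gamma^s_ij Y'^i Y'^j, -Gamma^t_ij Y'^i Y'^j) with the Gammas evaluated at the stage position; h = 0.050000; intermediate values shown to 6 dp
step 0: s = 1.0000, t = 0.2500, ds/dtau = 1.5000, dt/dtau = -1.6250
step 1:
  k1: at (s, t) = (1.000000, 0.250000), (ds/dtau, dt/dtau) = (1.500000, -1.625000); Gamma_sss = 0.000000, Gamma_sst = 0.000000, Gamma_stt = 2.166667, Gamma_tss = 0.000000, Gamma_tst = -0.230769, Gamma_ttt = 0.000000; k1 = (1.500000, -1.625000, -5.721354, -1.125000)
  k2: at (s, t) = (1.037500, 0.209375), (ds/dtau, dt/dtau) = (1.356966, -1.653125); Gamma_sss = 0.000000, Gamma_sst = 0.000000, Gamma_stt = 2.147917, Gamma_tss = 0.000000, Gamma_tst = -0.232784, Gamma_ttt = 0.000000; k2 = (1.356966, -1.653125, -5.869874, -1.044377)
  k3: at (s, t) = (1.033924, 0.208672), (ds/dtau, dt/dtau) = (1.353253, -1.651109); Gamma_sss = 0.000000, Gamma_sst = 0.000000, Gamma_stt = 2.149705, Gamma_tss = 0.000000, Gamma_tst = -0.232590, Gamma_ttt = 0.000000; k3 = (1.353253, -1.651109, -5.860444, -1.039384)
  k4: at (s, t) = (1.067663, 0.167445), (ds/dtau, dt/dtau) = (1.206978, -1.676969); Gamma_sss = 0.000000, Gamma_sst = 0.000000, Gamma_stt = 2.132835, Gamma_tss = 0.000000, Gamma_tst = -0.234430, Gamma_ttt = 0.000000; k4 = (1.206978, -1.676969, -5.998014, -0.949002)
  Y <- Y + (h/6)(k1 + 2k2 + 2k3 + k4): s = 1.0677, t = 0.1674, ds/dtau = 1.2068, dt/dtau = -1.6770
step 2:
  k1: at (s, t) = (1.067728, 0.167413), (ds/dtau, dt/dtau) = (1.206833, -1.677013); Gamma_sss = 0.000000, Gamma_sst = 0.000000, Gamma_stt = 2.132802, Gamma_tss = 0.000000, Gamma_tst = -0.234433, Gamma_ttt = 0.000000; k1 = (1.206833, -1.677013, -5.998233, -0.948927)
  k2: at (s, t) = (1.097899, 0.125488), (ds/dtau, dt/dtau) = (1.056877, -1.700736); Gamma_sss = 0.000000, Gamma_sst = 0.000000, Gamma_stt = 2.117717, Gamma_tss = 0.000000, Gamma_tst = -0.236103, Gamma_ttt = 0.000000; k2 = (1.056877, -1.700736, -6.125502, -0.848777)
  k3: at (s, t) = (1.094150, 0.124895), (ds/dtau, dt/dtau) = (1.053696, -1.698232); Gamma_sss = 0.000000, Gamma_sst = 0.000000, Gamma_stt = 2.119591, Gamma_tss = 0.000000, Gamma_tst = -0.235895, Gamma_ttt = 0.000000; k3 = (1.053696, -1.698232, -6.112886, -0.844229)
  k4: at (s, t) = (1.120413, 0.082501), (ds/dtau, dt/dtau) = (0.901189, -1.719224); Gamma_sss = 0.000000, Gamma_sst = 0.000000, Gamma_stt = 2.106460, Gamma_tss = 0.000000, Gamma_tst = -0.237365, Gamma_ttt = 0.000000; k4 = (0.901189, -1.719224, -6.226131, -0.735521)
  Y <- Y + (h/6)(k1 + 2k2 + 2k3 + k4): s = 1.1205, t = 0.0825, ds/dtau = 0.9010, dt/dtau = -1.7193
step 3:
  k1: at (s, t) = (1.120472, 0.082462), (ds/dtau, dt/dtau) = (0.900990, -1.719267); Gamma_sss = 0.000000, Gamma_sst = 0.000000, Gamma_stt = 2.106431, Gamma_tss = 0.000000, Gamma_tst = -0.237368, Gamma_ttt = 0.000000; k1 = (0.900990, -1.719267, -6.226352, -0.735387)
  k2: at (s, t) = (1.142996, 0.039480), (ds/dtau, dt/dtau) = (0.745332, -1.737651); Gamma_sss = 0.000000, Gamma_sst = 0.000000, Gamma_stt = 2.095169, Gamma_tss = 0.000000, Gamma_tst = -0.238644, Gamma_ttt = 0.000000; k2 = (0.745332, -1.737651, -6.326218, -0.618149)
  k3: at (s, t) = (1.139105, 0.039020), (ds/dtau, dt/dtau) = (0.742835, -1.734720); Gamma_sss = 0.000000, Gamma_sst = 0.000000, Gamma_stt = 2.097114, Gamma_tss = 0.000000, Gamma_tst = -0.238423, Gamma_ttt = 0.000000; k3 = (0.742835, -1.734720, -6.310750, -0.614469)
  k4: at (s, t) = (1.157613, -0.004274), (ds/dtau, dt/dtau) = (0.585453, -1.749990); Gamma_sss = 0.000000, Gamma_sst = 0.000000, Gamma_stt = 2.087860, Gamma_tss = 0.000000, Gamma_tst = -0.239480, Gamma_ttt = 0.000000; k4 = (0.585453, -1.749990, -6.393998, -0.490711)
  Y <- Y + (h/6)(k1 + 2k2 + 2k3 + k4): s = 1.1577, t = -0.0043, ds/dtau = 0.5852, dt/dtau = -1.7500
step 4:
  k1: at (s, t) = (1.157661, -0.004322), (ds/dtau, dt/dtau) = (0.585205, -1.750028); Gamma_sss = 0.000000, Gamma_sst = 0.000000, Gamma_stt = 2.087836, Gamma_tss = 0.000000, Gamma_tst = -0.239482, Gamma_ttt = 0.000000; k1 = (0.585205, -1.750028, -6.394200, -0.490520)
  k2: at (s, t) = (1.172291, -0.048072), (ds/dtau, dt/dtau) = (0.425350, -1.762291); Gamma_sss = 0.000000, Gamma_sst = 0.000000, Gamma_stt = 2.080521, Gamma_tss = 0.000000, Gamma_tst = -0.240324, Gamma_ttt = 0.000000; k2 = (0.425350, -1.762291, -6.461408, -0.360290)
  k3: at (s, t) = (1.168295, -0.048379), (ds/dtau, dt/dtau) = (0.423670, -1.759035); Gamma_sss = 0.000000, Gamma_sst = 0.000000, Gamma_stt = 2.082519, Gamma_tss = 0.000000, Gamma_tst = -0.240094, Gamma_ttt = 0.000000; k3 = (0.423670, -1.759035, -6.443738, -0.357860)
  k4: at (s, t) = (1.178845, -0.092273), (ds/dtau, dt/dtau) = (0.263018, -1.767921); Gamma_sss = 0.000000, Gamma_sst = 0.000000, Gamma_stt = 2.077244, Gamma_tss = 0.000000, Gamma_tst = -0.240704, Gamma_ttt = 0.000000; k4 = (0.263018, -1.767921, -6.492517, -0.223852)
  Y <- Y + (h/6)(k1 + 2k2 + 2k3 + k4): s = 1.1789, t = -0.0923, ds/dtau = 0.2627, dt/dtau = -1.7679

Answer: s = 1.1789, t = -0.0923, ds/dtau = 0.2627, dt/dtau = -1.7679


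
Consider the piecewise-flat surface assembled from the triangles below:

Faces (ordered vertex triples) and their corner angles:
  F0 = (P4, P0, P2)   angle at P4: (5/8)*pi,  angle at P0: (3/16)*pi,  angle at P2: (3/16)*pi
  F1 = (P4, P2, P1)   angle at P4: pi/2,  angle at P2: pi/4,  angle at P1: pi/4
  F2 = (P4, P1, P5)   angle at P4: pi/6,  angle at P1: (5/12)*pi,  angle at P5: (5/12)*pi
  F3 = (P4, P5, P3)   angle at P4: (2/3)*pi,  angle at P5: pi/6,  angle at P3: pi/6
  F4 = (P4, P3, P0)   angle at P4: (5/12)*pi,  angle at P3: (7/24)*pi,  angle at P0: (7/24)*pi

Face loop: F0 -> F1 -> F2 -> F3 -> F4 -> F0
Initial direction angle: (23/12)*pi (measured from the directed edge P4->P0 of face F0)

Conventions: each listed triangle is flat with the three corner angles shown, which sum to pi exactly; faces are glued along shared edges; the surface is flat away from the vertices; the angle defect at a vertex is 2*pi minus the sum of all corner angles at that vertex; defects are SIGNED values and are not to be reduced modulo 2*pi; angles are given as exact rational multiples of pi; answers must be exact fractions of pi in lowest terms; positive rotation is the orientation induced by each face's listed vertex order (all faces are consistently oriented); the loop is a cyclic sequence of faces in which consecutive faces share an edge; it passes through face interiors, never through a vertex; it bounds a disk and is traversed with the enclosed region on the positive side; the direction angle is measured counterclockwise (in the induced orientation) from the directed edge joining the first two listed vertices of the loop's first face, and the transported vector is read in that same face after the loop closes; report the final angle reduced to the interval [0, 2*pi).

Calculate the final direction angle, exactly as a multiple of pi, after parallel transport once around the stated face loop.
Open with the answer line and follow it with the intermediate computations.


Answer: final direction angle = (37/24)*pi

enclosed vertex P4: corner angles sum to (19/8)*pi, defect = 2*pi - (19/8)*pi = (-3/8)*pi
the final direction is the initial angle plus the enclosed defects, taken mod 2*pi in the induced orientation
final angle = (23/12)*pi - (3/8)*pi = (37/24)*pi (mod 2*pi)


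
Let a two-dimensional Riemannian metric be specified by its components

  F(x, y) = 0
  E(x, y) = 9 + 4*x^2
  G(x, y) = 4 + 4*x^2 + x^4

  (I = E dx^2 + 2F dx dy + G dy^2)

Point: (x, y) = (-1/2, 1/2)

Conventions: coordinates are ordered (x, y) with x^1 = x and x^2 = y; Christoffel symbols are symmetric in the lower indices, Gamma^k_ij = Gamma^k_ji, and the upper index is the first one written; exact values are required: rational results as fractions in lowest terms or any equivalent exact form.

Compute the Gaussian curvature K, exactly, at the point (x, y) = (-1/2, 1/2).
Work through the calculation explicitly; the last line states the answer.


E = 10, F = 0, G = 81/16, EG - F^2 = 405/8 at the point
E_x = -4, E_y = 0, F_x = 0, F_y = 0, G_x = -9/2, G_y = 0
E_yy = 0, F_xy = 0, G_xx = 11
By Brioschi, K is (det M1 - det M2) divided by (EG - F^2) squared.
M1 = [[-E_yy/2 + F_xy - G_xx/2, E_x/2, F_x - E_y/2], [F_y - G_x/2, E, F], [G_y/2, F, G]] = [[-11/2, -2, 0], [9/4, 10, 0], [0, 0, 81/16]]; det M1 = -8181/32
M2 = [[0, E_y/2, G_x/2], [E_y/2, E, F], [G_x/2, F, G]] = [[0, 0, -9/4], [0, 10, 0], [-9/4, 0, 81/16]]; det M2 = -405/8
det M1 - det M2 = -6561/32; K = -6561/32 / (405/8)^2 = -2/25

Answer: K = -2/25


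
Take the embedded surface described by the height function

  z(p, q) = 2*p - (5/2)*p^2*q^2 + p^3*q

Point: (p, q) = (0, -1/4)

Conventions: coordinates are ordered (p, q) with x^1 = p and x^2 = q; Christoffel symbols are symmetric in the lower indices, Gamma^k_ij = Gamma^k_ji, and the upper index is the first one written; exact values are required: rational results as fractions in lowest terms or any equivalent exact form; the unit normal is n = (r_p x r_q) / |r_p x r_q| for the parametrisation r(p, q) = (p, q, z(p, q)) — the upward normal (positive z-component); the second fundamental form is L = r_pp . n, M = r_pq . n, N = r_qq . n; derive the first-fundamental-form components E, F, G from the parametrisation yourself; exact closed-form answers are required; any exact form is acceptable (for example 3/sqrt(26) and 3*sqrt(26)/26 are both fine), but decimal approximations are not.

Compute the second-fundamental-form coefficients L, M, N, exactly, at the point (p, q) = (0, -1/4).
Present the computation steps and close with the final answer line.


z_p = 2, z_q = 0, z_pp = -5/16, z_pq = 0, z_qq = 0
E = 5, F = 0, G = 1; answer radicand W^2 = 5
unnormalised second-form numerators: l = -5/16, m = 0, n = 0; L = l/sqrt(5), and similarly M = m/sqrt(W^2), N = n/sqrt(W^2)

Answer: L = -sqrt(5)/16, M = 0, N = 0


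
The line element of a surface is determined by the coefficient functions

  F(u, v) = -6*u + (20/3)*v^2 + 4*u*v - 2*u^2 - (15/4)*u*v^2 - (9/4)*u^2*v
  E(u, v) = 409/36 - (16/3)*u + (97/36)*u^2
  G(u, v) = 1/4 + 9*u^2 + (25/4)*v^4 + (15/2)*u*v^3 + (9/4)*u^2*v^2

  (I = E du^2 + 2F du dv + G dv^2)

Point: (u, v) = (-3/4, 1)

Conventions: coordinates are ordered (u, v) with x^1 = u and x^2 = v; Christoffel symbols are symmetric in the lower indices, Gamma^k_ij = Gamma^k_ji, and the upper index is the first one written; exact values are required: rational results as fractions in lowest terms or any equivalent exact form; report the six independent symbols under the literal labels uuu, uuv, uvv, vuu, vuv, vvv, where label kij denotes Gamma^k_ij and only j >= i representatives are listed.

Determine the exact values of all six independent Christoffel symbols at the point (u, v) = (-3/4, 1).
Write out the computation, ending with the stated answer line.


E = 9721/576, F = 1649/192, G = 461/64 at the point
E_u = -75/8, E_v = 0, F_u = 5/8, F_v = 2821/192, G_u = -75/8, G_v = 341/32
EG - F^2 = 440545/9216;  g^inv = (9216/440545) * [[461/64, -1649/192], [-1649/192, 9721/576]]
first-kind symbols [ij,l] = (1/2)(d_i g_jl + d_j g_il - d_l g_ij): [uu,u] = E_u/2 = -75/16, [uu,v] = F_u - E_v/2 = 5/8, [uv,u] = E_v/2 = 0, [uv,v] = G_u/2 = -75/16, [vv,u] = F_v - G_u/2 = 3721/192, [vv,v] = G_v/2 = 341/64
Gamma^u_ij = (G*[ij,u] - F*[ij,v])/(EG - F^2), Gamma^v_ij = (E*[ij,v] - F*[ij,u])/(EG - F^2)

Answer: Gamma_uuu = -72129/88109, Gamma_uuv = 74205/88109, Gamma_uvv = 864804/440545, Gamma_vuu = 93647/88109, Gamma_vuv = -145815/88109, Gamma_vvv = -705267/440545


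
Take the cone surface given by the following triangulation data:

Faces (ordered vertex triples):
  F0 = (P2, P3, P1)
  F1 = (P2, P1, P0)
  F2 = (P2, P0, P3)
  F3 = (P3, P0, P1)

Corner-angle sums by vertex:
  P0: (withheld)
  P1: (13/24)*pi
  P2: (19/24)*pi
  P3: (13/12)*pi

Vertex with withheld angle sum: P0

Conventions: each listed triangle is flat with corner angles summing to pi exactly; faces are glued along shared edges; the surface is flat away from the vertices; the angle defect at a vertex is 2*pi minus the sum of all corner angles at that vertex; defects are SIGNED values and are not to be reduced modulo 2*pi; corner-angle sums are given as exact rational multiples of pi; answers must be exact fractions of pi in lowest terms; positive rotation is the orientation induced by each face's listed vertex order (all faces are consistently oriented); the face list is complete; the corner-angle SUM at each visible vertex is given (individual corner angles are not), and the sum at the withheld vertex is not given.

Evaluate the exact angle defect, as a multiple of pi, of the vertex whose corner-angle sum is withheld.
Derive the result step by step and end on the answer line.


V = 4, E = 6, F = 4; chi = V - E + F = 2
Gauss-Bonnet: total defect = 2*pi*chi = 4*pi; visible defects sum to (43/12)*pi

Answer: defect(P0) = (5/12)*pi


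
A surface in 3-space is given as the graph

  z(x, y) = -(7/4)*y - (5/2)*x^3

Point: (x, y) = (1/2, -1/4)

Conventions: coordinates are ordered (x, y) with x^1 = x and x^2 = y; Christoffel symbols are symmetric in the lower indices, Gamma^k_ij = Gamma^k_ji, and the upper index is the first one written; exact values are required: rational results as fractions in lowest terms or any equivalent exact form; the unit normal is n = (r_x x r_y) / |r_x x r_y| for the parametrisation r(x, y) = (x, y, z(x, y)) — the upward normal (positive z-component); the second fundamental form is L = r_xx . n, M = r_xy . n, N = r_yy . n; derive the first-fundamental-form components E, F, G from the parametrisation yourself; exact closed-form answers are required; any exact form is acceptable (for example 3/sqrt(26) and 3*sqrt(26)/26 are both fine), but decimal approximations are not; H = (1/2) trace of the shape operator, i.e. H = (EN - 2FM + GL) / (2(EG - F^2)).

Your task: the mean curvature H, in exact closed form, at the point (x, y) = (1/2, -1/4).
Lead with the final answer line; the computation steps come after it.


Answer: H = -312*sqrt(485)/9409

z_x = -15/8, z_y = -7/4, z_xx = -15/2, z_xy = 0, z_yy = 0
E = 289/64, F = 105/32, G = 65/16; answer radicand W^2 = 485/64
unnormalised second-form numerators: l = -15/2, m = 0, n = 0; L = l/sqrt(485/64), and similarly M = m/sqrt(W^2), N = n/sqrt(W^2)
H = (E*n - 2*F*m + G*l) / (2*(EG - F^2)*sqrt(W^2)); E*n - 2*F*m + G*l = -975/32, EG - F^2 = 485/64, so H = (-195/97)/sqrt(485/64)


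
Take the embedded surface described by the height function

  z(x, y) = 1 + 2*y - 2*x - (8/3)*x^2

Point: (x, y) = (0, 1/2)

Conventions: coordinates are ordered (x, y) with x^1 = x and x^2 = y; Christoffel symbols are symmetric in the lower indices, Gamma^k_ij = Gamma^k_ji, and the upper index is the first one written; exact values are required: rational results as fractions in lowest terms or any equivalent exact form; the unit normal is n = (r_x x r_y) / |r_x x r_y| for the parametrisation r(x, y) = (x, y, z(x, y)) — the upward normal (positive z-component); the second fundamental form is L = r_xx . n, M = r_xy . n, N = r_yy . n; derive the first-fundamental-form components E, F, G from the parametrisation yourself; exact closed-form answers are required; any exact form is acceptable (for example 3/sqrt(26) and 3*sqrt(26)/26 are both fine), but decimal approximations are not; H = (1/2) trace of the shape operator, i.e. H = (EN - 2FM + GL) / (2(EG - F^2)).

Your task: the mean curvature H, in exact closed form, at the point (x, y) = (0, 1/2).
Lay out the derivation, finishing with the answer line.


z_x = -2, z_y = 2, z_xx = -16/3, z_xy = 0, z_yy = 0
E = 5, F = -4, G = 5; answer radicand W^2 = 9
unnormalised second-form numerators: l = -16/3, m = 0, n = 0; L = l/sqrt(9), and similarly M = m/sqrt(W^2), N = n/sqrt(W^2)
H = (E*n - 2*F*m + G*l) / (2*(EG - F^2)*sqrt(W^2)); E*n - 2*F*m + G*l = -80/3, EG - F^2 = 9, so H = (-40/27)/sqrt(9)

Answer: H = -40/81


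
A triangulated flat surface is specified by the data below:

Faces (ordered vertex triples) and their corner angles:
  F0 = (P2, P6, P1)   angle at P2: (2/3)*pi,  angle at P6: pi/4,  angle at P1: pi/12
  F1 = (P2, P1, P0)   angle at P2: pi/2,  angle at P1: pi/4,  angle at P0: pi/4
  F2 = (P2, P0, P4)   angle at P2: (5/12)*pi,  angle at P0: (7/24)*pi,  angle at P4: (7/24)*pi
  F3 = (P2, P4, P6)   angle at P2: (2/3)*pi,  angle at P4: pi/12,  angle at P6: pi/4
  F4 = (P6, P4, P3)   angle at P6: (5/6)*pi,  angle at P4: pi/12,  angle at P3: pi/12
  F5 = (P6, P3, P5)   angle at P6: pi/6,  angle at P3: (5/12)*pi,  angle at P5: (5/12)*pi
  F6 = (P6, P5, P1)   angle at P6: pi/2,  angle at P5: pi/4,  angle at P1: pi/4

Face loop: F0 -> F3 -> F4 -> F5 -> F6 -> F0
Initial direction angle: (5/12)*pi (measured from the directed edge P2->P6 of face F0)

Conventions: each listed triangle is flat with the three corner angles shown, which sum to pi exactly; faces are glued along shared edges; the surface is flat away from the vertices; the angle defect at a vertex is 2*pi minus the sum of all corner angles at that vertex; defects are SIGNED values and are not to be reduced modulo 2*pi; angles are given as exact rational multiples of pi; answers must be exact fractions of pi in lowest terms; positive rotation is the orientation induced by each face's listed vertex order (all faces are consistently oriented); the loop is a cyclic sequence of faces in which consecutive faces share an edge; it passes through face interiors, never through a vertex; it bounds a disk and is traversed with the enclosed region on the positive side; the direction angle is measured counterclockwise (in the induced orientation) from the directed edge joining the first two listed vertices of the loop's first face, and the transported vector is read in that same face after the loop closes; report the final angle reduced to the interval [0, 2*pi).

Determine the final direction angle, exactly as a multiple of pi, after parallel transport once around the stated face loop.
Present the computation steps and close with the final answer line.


enclosed vertex P6: corner angles sum to 2*pi, defect = 2*pi - 2*pi = 0
the final direction is the initial angle plus the enclosed defects, taken mod 2*pi in the induced orientation
final angle = (5/12)*pi + 0 = (5/12)*pi (mod 2*pi)

Answer: final direction angle = (5/12)*pi


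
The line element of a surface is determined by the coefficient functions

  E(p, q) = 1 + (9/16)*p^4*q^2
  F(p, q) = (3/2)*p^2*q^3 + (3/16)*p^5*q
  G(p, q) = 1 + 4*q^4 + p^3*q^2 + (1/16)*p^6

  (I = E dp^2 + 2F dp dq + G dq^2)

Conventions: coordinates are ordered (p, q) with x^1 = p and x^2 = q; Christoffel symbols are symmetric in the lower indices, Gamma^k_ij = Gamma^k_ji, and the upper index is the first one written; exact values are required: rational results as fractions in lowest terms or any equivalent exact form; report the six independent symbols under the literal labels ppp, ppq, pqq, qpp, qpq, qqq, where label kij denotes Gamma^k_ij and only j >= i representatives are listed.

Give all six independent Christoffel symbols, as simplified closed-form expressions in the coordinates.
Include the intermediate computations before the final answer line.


E = 1 + (9/16)*p^4*q^2; F = (3/2)*p^2*q^3 + (3/16)*p^5*q; G = 1 + 4*q^4 + p^3*q^2 + (1/16)*p^6
Gamma^k_ij = (1/2) g^{kl} (d_i g_jl + d_j g_il - d_l g_ij), with g^inv = (1/(EG-F^2)) [[G, -F], [-F, E]]
first partials: E_p = (9/4)*p^3*q^2, E_q = (9/8)*p^4*q, F_p = 3*p*q^3 + (15/16)*p^4*q, F_q = (9/2)*p^2*q^2 + (3/16)*p^5, G_p = 3*p^2*q^2 + (3/8)*p^5, G_q = 16*q^3 + 2*p^3*q
D = EG - F^2 = 1 + 4*q^4 + p^3*q^2 + (9/16)*p^4*q^2 + (1/16)*p^6
expanded: Gamma^p_pp = (G E_p - 2F F_p + F E_q)/(2D), Gamma^p_pq = (G E_q - F G_p)/(2D), Gamma^p_qq = (2G F_q - G G_p - F G_q)/(2D), Gamma^q_pp = (2E F_p - E E_q - F E_p)/(2D), Gamma^q_pq = (E G_p - F E_q)/(2D), Gamma^q_qq = (E G_q - 2F F_q + F G_p)/(2D); substitute and cancel common factors

Answer: Gamma_ppp = 18*p^3*q^2/(p^6 + 9*p^4*q^2 + 16*p^3*q^2 + 64*q^4 + 16), Gamma_ppq = 9*p^4*q/(p^6 + 9*p^4*q^2 + 16*p^3*q^2 + 64*q^4 + 16), Gamma_pqq = 48*p^2*q^2/(p^6 + 9*p^4*q^2 + 16*p^3*q^2 + 64*q^4 + 16), Gamma_qpp = (6*p^4*q + 48*p*q^3)/(p^6 + 9*p^4*q^2 + 16*p^3*q^2 + 64*q^4 + 16), Gamma_qpq = (3*p^5 + 24*p^2*q^2)/(p^6 + 9*p^4*q^2 + 16*p^3*q^2 + 64*q^4 + 16), Gamma_qqq = (16*p^3*q + 128*q^3)/(p^6 + 9*p^4*q^2 + 16*p^3*q^2 + 64*q^4 + 16)
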